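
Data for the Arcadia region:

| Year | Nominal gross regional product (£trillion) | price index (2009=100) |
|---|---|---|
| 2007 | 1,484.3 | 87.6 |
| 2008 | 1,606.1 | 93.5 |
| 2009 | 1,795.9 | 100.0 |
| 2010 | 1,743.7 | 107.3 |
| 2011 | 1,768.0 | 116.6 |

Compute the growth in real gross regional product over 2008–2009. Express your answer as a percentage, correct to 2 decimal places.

Real gross regional product 2008 = 1606.1/0.935 = 1717.75.
Real gross regional product 2009 = 1795.9/1.000 = 1795.90.
Change = 1795.90/1717.75 − 1 = 0.0455.

4.55%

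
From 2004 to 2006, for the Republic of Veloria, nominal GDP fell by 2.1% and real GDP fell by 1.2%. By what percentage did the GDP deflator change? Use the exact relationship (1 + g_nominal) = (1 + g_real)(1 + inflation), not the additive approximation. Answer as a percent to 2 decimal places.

(1 + g_nom) = (1 + g_real)(1 + π), so π = 0.9790 / 0.9880 − 1 = -0.00911.

-0.91%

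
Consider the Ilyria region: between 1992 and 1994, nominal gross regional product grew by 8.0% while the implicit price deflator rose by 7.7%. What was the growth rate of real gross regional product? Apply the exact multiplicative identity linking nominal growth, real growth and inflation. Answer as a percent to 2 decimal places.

0.28%

(1 + g_nom) = (1 + g_real)(1 + π), so g_real = 1.0800 / 1.0770 − 1 = 0.00279.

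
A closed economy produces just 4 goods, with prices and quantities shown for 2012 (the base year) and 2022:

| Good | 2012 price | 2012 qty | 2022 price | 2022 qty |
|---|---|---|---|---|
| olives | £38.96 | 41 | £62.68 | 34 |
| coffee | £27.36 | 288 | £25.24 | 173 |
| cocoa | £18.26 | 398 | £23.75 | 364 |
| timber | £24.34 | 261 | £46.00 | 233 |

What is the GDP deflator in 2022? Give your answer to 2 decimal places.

Nominal GDP 2022 = 62.68·34 + 25.24·173 + 23.75·364 + 46.00·233 = 25860.64.
Real GDP 2022 (at 2012 prices) = 38.96·34 + 27.36·173 + 18.26·364 + 24.34·233 = 18375.78.
Deflator = Nominal/Real × 100 = 25860.64/18375.78 × 100 = 140.732.

140.73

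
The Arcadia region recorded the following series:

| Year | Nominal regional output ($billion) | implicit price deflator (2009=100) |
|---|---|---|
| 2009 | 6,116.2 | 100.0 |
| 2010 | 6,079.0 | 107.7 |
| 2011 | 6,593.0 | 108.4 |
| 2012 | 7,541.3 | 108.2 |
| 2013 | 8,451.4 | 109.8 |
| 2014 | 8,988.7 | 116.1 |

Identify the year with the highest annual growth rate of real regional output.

2010: real = 6079.0/1.077 = 5644.38; growth vs 2009 (6116.20) = -7.71%.
2011: real = 6593.0/1.084 = 6082.10; growth vs 2010 (5644.38) = 7.75%.
2012: real = 7541.3/1.082 = 6969.78; growth vs 2011 (6082.10) = 14.59%.
2013: real = 8451.4/1.098 = 7697.09; growth vs 2012 (6969.78) = 10.44%.
2014: real = 8988.7/1.161 = 7742.20; growth vs 2013 (7697.09) = 0.59%.

2012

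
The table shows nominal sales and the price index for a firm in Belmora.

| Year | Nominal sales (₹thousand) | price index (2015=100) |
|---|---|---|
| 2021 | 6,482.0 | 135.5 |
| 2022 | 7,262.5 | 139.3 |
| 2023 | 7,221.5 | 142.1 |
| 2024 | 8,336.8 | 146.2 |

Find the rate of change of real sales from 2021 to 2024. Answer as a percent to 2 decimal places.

Real sales 2021 = 6482.0/1.355 = 4783.76.
Real sales 2024 = 8336.8/1.462 = 5702.33.
Change = 5702.33/4783.76 − 1 = 0.1920.

19.20%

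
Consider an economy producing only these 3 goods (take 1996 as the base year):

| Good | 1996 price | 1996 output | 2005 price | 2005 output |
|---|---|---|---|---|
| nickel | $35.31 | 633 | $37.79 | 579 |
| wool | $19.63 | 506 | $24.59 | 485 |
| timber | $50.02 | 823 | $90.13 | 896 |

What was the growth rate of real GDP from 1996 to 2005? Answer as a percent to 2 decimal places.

Real GDP 1996 = Nominal GDP 1996 = 35.31·633 + 19.63·506 + 50.02·823 = 73450.47.
Real GDP 2005 (at 1996 prices) = 35.31·579 + 19.63·485 + 50.02·896 = 74782.96.
Real growth = 74782.96/73450.47 − 1 = 0.0181.

1.81%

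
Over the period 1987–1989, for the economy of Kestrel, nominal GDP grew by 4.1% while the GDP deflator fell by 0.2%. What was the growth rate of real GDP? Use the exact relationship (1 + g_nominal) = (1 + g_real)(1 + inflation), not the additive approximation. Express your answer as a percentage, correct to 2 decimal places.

4.31%

(1 + g_nom) = (1 + g_real)(1 + π), so g_real = 1.0410 / 0.9980 − 1 = 0.04309.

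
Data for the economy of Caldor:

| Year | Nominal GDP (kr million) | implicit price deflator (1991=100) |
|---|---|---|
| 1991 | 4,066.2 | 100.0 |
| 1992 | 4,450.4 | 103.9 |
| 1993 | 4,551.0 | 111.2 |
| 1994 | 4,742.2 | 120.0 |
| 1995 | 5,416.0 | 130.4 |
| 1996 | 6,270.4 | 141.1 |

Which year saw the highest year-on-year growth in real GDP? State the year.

1992: real = 4450.4/1.039 = 4283.35; growth vs 1991 (4066.20) = 5.34%.
1993: real = 4551.0/1.112 = 4092.63; growth vs 1992 (4283.35) = -4.45%.
1994: real = 4742.2/1.200 = 3951.83; growth vs 1993 (4092.63) = -3.44%.
1995: real = 5416.0/1.304 = 4153.37; growth vs 1994 (3951.83) = 5.10%.
1996: real = 6270.4/1.411 = 4443.94; growth vs 1995 (4153.37) = 7.00%.

1996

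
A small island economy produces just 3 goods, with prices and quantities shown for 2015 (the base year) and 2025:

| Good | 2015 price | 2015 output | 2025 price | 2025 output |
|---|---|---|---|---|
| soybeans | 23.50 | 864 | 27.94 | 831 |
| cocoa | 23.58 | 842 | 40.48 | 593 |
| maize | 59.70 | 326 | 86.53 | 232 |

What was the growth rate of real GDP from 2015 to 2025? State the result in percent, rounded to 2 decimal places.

Real GDP 2015 = Nominal GDP 2015 = 23.50·864 + 23.58·842 + 59.70·326 = 59620.56.
Real GDP 2025 (at 2015 prices) = 23.50·831 + 23.58·593 + 59.70·232 = 47361.84.
Real growth = 47361.84/59620.56 − 1 = -0.2056.

-20.56%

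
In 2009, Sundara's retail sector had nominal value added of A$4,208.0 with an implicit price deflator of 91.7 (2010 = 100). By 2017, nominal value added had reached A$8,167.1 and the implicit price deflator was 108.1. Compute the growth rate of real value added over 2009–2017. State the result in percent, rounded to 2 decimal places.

64.64%

Deflate each year: 2009 → 4208.0/0.917 = 4588.88; 2017 → 8167.1/1.081 = 7555.13.
So real value added changed by 7555.13/4588.88 − 1 = 0.6464, i.e. 64.64%.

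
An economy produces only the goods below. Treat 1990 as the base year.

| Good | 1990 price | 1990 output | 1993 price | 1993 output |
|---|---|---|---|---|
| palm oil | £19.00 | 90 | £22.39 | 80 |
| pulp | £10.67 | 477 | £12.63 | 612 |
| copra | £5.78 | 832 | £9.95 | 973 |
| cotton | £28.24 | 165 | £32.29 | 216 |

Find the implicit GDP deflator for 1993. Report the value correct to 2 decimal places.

132.38

Nominal GDP 1993 = 22.39·80 + 12.63·612 + 9.95·973 + 32.29·216 = 26176.75.
Real GDP 1993 (at 1990 prices) = 19.00·80 + 10.67·612 + 5.78·973 + 28.24·216 = 19773.82.
Deflator = Nominal/Real × 100 = 26176.75/19773.82 × 100 = 132.381.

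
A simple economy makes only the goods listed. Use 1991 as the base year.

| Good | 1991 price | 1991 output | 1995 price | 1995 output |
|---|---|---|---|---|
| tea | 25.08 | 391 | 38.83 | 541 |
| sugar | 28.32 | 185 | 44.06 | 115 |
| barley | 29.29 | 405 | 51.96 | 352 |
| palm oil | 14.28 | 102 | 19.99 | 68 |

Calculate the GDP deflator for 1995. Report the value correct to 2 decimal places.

Nominal GDP 1995 = 38.83·541 + 44.06·115 + 51.96·352 + 19.99·68 = 45723.17.
Real GDP 1995 (at 1991 prices) = 25.08·541 + 28.32·115 + 29.29·352 + 14.28·68 = 28106.20.
Deflator = Nominal/Real × 100 = 45723.17/28106.20 × 100 = 162.680.

162.68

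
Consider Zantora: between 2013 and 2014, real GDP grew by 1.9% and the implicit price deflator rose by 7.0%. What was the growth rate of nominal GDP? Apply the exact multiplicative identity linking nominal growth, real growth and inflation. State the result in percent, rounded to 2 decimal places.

(1 + g_nom) = (1 + g_real)(1 + π) = 1.0190 × 1.0700 = 1.09033.

9.03%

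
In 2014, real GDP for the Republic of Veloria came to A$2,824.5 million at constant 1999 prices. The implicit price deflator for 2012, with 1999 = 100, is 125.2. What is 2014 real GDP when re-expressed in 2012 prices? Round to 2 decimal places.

A$3,536.27 million

Real GDP in 2012 prices = Real GDP in 1999 prices × (P_2012/P_1999) = 2824.5 × 1.252 = 3536.27.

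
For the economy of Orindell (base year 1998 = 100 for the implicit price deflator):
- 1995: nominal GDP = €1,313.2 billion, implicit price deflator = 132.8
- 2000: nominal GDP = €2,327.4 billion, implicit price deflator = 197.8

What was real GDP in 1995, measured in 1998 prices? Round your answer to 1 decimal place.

Real GDP = Nominal / (implicit price deflator/100) = 1313.2 / 1.328 = 988.86.

€988.9 billion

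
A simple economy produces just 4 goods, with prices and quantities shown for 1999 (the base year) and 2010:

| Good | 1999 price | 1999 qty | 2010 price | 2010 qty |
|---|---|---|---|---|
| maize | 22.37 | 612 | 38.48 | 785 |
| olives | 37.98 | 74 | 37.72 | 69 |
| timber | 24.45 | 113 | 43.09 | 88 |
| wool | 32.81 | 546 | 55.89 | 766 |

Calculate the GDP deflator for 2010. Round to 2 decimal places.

167.31

Nominal GDP 2010 = 38.48·785 + 37.72·69 + 43.09·88 + 55.89·766 = 79413.14.
Real GDP 2010 (at 1999 prices) = 22.37·785 + 37.98·69 + 24.45·88 + 32.81·766 = 47465.13.
Deflator = Nominal/Real × 100 = 79413.14/47465.13 × 100 = 167.308.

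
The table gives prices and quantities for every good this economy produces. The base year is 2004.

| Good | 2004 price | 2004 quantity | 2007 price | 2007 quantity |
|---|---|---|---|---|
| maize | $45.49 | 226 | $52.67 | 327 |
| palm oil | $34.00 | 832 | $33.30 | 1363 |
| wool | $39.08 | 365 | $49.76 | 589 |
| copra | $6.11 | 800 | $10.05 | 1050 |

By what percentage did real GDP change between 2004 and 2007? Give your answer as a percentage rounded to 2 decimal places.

57.05%

Real GDP 2004 = Nominal GDP 2004 = 45.49·226 + 34.00·832 + 39.08·365 + 6.11·800 = 57720.94.
Real GDP 2007 (at 2004 prices) = 45.49·327 + 34.00·1363 + 39.08·589 + 6.11·1050 = 90650.85.
Real growth = 90650.85/57720.94 − 1 = 0.5705.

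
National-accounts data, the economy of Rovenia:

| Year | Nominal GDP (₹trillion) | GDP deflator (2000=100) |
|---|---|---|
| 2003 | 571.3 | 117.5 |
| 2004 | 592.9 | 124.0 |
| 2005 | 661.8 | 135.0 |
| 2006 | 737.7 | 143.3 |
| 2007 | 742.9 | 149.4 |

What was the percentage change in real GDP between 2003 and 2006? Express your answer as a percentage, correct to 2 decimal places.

5.88%

Real GDP 2003 = 571.3/1.175 = 486.21.
Real GDP 2006 = 737.7/1.433 = 514.79.
Change = 514.79/486.21 − 1 = 0.0588.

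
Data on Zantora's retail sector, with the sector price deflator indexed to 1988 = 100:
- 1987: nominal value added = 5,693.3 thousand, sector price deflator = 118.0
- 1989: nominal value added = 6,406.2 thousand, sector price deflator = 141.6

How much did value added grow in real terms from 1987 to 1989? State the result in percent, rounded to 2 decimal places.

-6.23%

Deflate each year: 1987 → 5693.3/1.180 = 4824.83; 1989 → 6406.2/1.416 = 4524.15.
So real value added changed by 4524.15/4824.83 − 1 = -0.0623, i.e. -6.23%.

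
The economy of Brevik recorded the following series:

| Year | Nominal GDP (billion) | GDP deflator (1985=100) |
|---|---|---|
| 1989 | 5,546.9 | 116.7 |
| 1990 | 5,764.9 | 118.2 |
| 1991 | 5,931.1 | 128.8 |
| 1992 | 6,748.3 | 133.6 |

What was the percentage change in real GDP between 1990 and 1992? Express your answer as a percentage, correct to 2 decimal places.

3.57%

Real GDP 1990 = 5764.9/1.182 = 4877.24.
Real GDP 1992 = 6748.3/1.336 = 5051.12.
Change = 5051.12/4877.24 − 1 = 0.0357.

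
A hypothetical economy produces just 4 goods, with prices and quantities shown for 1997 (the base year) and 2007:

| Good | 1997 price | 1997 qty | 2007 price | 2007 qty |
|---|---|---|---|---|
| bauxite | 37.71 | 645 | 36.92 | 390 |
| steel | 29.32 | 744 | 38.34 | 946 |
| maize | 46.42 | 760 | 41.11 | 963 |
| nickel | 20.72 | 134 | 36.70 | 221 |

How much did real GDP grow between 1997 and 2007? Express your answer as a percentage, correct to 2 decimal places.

Real GDP 1997 = Nominal GDP 1997 = 37.71·645 + 29.32·744 + 46.42·760 + 20.72·134 = 84192.71.
Real GDP 2007 (at 1997 prices) = 37.71·390 + 29.32·946 + 46.42·963 + 20.72·221 = 91725.20.
Real growth = 91725.20/84192.71 − 1 = 0.0895.

8.95%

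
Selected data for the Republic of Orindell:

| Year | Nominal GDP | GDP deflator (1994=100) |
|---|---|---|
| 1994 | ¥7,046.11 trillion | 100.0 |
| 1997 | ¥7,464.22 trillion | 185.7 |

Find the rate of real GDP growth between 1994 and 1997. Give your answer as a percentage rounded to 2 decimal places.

-42.95%

Deflate each year: 1994 → 7046.11/1.000 = 7046.11; 1997 → 7464.22/1.857 = 4019.50.
So real GDP changed by 4019.50/7046.11 − 1 = -0.4295, i.e. -42.95%.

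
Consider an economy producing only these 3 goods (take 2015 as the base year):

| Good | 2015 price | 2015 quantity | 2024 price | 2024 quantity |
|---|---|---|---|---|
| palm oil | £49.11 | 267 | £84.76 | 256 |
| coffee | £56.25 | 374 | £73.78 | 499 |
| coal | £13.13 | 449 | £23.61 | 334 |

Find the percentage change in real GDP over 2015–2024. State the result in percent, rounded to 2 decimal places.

Real GDP 2015 = Nominal GDP 2015 = 49.11·267 + 56.25·374 + 13.13·449 = 40045.24.
Real GDP 2024 (at 2015 prices) = 49.11·256 + 56.25·499 + 13.13·334 = 45026.33.
Real growth = 45026.33/40045.24 − 1 = 0.1244.

12.44%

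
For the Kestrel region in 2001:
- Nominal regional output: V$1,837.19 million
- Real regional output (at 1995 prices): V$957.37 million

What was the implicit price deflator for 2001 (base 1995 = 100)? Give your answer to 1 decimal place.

implicit price deflator = (Nominal / Real) × 100 = 1837.19 / 957.37 × 100 = 191.90.

191.9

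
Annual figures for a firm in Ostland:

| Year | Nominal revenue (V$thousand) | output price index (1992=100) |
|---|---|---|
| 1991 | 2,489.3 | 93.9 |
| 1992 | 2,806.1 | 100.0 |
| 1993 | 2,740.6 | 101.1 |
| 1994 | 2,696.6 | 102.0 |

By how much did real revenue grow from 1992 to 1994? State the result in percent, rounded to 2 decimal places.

Real revenue 1992 = 2806.1/1.000 = 2806.10.
Real revenue 1994 = 2696.6/1.020 = 2643.73.
Change = 2643.73/2806.10 − 1 = -0.0579.

-5.79%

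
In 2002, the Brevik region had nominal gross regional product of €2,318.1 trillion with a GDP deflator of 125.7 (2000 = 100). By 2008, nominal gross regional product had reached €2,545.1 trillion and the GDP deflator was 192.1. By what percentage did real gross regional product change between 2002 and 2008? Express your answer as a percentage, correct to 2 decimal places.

-28.16%

Deflate each year: 2002 → 2318.1/1.257 = 1844.15; 2008 → 2545.1/1.921 = 1324.88.
So real gross regional product changed by 1324.88/1844.15 − 1 = -0.2816, i.e. -28.16%.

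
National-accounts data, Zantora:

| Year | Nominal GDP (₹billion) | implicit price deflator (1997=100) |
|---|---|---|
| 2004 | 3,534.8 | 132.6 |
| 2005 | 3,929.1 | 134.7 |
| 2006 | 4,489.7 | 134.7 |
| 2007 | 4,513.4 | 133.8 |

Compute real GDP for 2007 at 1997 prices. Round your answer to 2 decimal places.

₹3,373.24 billion

Real GDP 2007 = 4513.4 / 1.338 = 3373.24.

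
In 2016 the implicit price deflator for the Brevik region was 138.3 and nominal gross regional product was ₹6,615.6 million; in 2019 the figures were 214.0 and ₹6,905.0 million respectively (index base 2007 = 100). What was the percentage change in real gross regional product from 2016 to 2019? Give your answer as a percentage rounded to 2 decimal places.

-32.55%

Real gross regional product 2016 = 6615.6 / 1.383 = 4783.51.
Real gross regional product 2019 = 6905.0 / 2.140 = 3226.64.
Real growth = 3226.64 / 4783.51 − 1 = -0.3255.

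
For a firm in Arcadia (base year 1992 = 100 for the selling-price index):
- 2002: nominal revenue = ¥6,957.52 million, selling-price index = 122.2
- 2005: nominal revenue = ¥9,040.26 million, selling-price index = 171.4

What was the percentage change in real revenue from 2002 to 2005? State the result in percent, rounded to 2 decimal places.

Deflate each year: 2002 → 6957.52/1.222 = 5693.55; 2005 → 9040.26/1.714 = 5274.36.
So real revenue changed by 5274.36/5693.55 − 1 = -0.0736, i.e. -7.36%.

-7.36%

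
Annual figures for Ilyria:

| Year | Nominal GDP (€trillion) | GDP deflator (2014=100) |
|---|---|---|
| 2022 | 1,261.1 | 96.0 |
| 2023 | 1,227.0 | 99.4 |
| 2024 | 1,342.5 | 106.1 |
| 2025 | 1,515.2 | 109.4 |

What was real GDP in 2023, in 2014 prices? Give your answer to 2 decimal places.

€1,234.41 trillion

Real GDP 2023 = 1227.0 / 0.994 = 1234.41.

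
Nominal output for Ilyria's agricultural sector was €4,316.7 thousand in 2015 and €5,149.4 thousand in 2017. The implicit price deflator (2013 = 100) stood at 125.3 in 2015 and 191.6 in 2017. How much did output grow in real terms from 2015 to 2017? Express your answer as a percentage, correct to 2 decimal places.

-21.99%

Deflate each year: 2015 → 4316.7/1.253 = 3445.09; 2017 → 5149.4/1.916 = 2687.58.
So real output changed by 2687.58/3445.09 − 1 = -0.2199, i.e. -21.99%.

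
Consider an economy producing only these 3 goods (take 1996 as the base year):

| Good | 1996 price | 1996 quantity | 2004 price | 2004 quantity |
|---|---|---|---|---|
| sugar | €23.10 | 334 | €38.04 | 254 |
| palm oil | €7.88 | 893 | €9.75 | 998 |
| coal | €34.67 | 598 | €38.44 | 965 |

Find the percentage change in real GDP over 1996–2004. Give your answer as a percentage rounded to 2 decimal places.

Real GDP 1996 = Nominal GDP 1996 = 23.10·334 + 7.88·893 + 34.67·598 = 35484.90.
Real GDP 2004 (at 1996 prices) = 23.10·254 + 7.88·998 + 34.67·965 = 47188.19.
Real growth = 47188.19/35484.90 − 1 = 0.3298.

32.98%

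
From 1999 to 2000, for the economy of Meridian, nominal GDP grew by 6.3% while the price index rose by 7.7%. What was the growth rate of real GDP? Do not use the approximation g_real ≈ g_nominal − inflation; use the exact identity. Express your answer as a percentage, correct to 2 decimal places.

(1 + g_nom) = (1 + g_real)(1 + π), so g_real = 1.0630 / 1.0770 − 1 = -0.01300.

-1.30%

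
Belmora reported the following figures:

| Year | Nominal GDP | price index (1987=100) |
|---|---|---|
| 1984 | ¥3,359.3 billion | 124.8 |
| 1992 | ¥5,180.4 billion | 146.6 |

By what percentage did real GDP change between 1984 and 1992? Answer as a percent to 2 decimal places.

31.28%

Deflate each year: 1984 → 3359.3/1.248 = 2691.75; 1992 → 5180.4/1.466 = 3533.70.
So real GDP changed by 3533.70/2691.75 − 1 = 0.3128, i.e. 31.28%.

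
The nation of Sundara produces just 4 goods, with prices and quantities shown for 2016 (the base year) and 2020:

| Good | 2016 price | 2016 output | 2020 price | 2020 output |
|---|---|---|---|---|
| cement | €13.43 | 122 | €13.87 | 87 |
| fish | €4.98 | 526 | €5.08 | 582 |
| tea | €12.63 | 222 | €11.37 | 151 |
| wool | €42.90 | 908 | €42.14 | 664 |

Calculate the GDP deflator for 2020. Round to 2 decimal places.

98.26

Nominal GDP 2020 = 13.87·87 + 5.08·582 + 11.37·151 + 42.14·664 = 33861.08.
Real GDP 2020 (at 2016 prices) = 13.43·87 + 4.98·582 + 12.63·151 + 42.90·664 = 34459.50.
Deflator = Nominal/Real × 100 = 33861.08/34459.50 × 100 = 98.263.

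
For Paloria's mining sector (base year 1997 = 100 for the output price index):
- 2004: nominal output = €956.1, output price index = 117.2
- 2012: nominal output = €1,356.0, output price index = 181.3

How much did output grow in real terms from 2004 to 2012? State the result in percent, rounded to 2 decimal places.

-8.32%

Deflate each year: 2004 → 956.1/1.172 = 815.78; 2012 → 1356.0/1.813 = 747.93.
So real output changed by 747.93/815.78 − 1 = -0.0832, i.e. -8.32%.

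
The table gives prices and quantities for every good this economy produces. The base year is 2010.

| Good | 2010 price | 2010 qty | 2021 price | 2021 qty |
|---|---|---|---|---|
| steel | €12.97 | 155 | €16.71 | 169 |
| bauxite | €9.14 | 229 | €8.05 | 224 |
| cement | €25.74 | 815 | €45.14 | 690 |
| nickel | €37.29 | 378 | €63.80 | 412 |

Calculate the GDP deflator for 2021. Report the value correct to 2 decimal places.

166.10

Nominal GDP 2021 = 16.71·169 + 8.05·224 + 45.14·690 + 63.80·412 = 62059.39.
Real GDP 2021 (at 2010 prices) = 12.97·169 + 9.14·224 + 25.74·690 + 37.29·412 = 37363.37.
Deflator = Nominal/Real × 100 = 62059.39/37363.37 × 100 = 166.097.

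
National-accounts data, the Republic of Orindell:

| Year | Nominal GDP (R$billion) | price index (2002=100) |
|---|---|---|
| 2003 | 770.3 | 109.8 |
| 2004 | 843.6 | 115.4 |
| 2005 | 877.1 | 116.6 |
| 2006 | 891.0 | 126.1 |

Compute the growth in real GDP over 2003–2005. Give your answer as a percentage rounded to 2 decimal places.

7.22%

Real GDP 2003 = 770.3/1.098 = 701.55.
Real GDP 2005 = 877.1/1.166 = 752.23.
Change = 752.23/701.55 − 1 = 0.0722.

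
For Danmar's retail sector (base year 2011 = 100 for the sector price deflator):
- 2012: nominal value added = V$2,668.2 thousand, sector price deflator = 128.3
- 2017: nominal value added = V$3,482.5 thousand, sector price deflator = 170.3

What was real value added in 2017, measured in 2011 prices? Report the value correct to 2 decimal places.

Real value added = Nominal / (sector price deflator/100) = 3482.5 / 1.703 = 2044.92.

V$2,044.92 thousand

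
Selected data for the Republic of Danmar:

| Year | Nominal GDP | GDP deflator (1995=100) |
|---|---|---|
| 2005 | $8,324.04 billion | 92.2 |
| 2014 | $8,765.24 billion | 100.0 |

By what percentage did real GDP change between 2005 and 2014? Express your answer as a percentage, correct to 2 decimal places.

-2.91%

Real GDP 2005 = 8324.04 / 0.922 = 9028.24.
Real GDP 2014 = 8765.24 / 1.000 = 8765.24.
Real growth = 8765.24 / 9028.24 − 1 = -0.0291.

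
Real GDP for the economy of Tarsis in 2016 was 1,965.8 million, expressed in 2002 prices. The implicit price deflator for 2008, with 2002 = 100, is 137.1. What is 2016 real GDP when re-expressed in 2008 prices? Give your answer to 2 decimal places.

2,695.11 million

Real GDP in 2008 prices = Real GDP in 2002 prices × (P_2008/P_2002) = 1965.8 × 1.371 = 2695.11.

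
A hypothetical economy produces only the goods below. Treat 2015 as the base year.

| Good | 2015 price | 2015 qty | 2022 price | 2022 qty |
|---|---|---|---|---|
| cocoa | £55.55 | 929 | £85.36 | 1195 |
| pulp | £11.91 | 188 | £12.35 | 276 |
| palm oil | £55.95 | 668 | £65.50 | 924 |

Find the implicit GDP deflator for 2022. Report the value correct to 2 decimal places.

Nominal GDP 2022 = 85.36·1195 + 12.35·276 + 65.50·924 = 165935.80.
Real GDP 2022 (at 2015 prices) = 55.55·1195 + 11.91·276 + 55.95·924 = 121367.21.
Deflator = Nominal/Real × 100 = 165935.80/121367.21 × 100 = 136.722.

136.72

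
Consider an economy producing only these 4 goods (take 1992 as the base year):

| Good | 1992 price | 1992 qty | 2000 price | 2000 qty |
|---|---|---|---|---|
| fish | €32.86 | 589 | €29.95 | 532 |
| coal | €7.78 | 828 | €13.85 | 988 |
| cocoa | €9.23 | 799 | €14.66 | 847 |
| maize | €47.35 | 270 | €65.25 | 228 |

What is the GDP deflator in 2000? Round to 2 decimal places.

Nominal GDP 2000 = 29.95·532 + 13.85·988 + 14.66·847 + 65.25·228 = 56911.22.
Real GDP 2000 (at 1992 prices) = 32.86·532 + 7.78·988 + 9.23·847 + 47.35·228 = 43781.77.
Deflator = Nominal/Real × 100 = 56911.22/43781.77 × 100 = 129.988.

129.99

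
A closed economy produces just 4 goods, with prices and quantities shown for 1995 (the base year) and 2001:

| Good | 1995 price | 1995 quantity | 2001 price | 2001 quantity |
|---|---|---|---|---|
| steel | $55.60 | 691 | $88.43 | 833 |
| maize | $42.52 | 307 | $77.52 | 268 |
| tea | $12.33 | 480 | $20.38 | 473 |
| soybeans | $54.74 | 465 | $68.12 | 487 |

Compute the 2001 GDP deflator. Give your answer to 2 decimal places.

Nominal GDP 2001 = 88.43·833 + 77.52·268 + 20.38·473 + 68.12·487 = 137251.73.
Real GDP 2001 (at 1995 prices) = 55.60·833 + 42.52·268 + 12.33·473 + 54.74·487 = 90200.63.
Deflator = Nominal/Real × 100 = 137251.73/90200.63 × 100 = 152.163.

152.16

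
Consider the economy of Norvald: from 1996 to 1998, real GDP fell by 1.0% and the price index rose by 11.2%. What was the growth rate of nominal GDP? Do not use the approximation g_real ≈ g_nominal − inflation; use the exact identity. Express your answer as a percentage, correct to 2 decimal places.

(1 + g_nom) = (1 + g_real)(1 + π) = 0.9900 × 1.1120 = 1.10088.

10.09%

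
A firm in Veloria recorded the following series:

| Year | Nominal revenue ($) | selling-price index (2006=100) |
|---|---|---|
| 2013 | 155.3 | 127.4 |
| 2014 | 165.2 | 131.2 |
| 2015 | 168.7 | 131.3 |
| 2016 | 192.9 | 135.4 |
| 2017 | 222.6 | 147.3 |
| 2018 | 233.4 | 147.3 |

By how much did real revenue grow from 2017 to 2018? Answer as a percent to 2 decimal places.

4.85%

Real revenue 2017 = 222.6/1.473 = 151.12.
Real revenue 2018 = 233.4/1.473 = 158.45.
Change = 158.45/151.12 − 1 = 0.0485.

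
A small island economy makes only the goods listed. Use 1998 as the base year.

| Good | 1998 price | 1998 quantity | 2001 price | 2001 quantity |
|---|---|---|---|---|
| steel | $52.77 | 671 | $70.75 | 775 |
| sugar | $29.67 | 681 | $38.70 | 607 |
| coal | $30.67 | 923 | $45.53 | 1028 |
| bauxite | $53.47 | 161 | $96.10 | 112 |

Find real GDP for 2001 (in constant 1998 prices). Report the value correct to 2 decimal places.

$96423.84

Real GDP 2001 = Σ (p_1998 × q_2001) = 52.77·775 + 29.67·607 + 30.67·1028 + 53.47·112 = 96423.84.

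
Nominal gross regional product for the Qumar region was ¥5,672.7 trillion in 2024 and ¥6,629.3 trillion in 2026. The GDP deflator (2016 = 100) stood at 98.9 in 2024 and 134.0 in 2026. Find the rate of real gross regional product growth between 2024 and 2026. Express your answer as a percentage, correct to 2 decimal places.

-13.75%

Real gross regional product 2024 = 5672.7 / 0.989 = 5735.79.
Real gross regional product 2026 = 6629.3 / 1.340 = 4947.24.
Real growth = 4947.24 / 5735.79 − 1 = -0.1375.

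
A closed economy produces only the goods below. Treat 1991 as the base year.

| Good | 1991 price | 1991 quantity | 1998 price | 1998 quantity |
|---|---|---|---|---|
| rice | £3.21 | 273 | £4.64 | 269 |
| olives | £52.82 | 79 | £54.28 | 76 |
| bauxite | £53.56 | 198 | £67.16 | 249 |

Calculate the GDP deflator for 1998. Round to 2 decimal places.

Nominal GDP 1998 = 4.64·269 + 54.28·76 + 67.16·249 = 22096.28.
Real GDP 1998 (at 1991 prices) = 3.21·269 + 52.82·76 + 53.56·249 = 18214.25.
Deflator = Nominal/Real × 100 = 22096.28/18214.25 × 100 = 121.313.

121.31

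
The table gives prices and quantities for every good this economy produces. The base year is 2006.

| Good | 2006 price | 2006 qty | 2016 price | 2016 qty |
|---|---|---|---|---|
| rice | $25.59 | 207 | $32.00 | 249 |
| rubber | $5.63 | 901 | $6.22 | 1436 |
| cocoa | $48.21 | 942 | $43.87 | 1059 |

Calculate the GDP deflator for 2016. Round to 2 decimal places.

96.71

Nominal GDP 2016 = 32.00·249 + 6.22·1436 + 43.87·1059 = 63358.25.
Real GDP 2016 (at 2006 prices) = 25.59·249 + 5.63·1436 + 48.21·1059 = 65510.98.
Deflator = Nominal/Real × 100 = 63358.25/65510.98 × 100 = 96.714.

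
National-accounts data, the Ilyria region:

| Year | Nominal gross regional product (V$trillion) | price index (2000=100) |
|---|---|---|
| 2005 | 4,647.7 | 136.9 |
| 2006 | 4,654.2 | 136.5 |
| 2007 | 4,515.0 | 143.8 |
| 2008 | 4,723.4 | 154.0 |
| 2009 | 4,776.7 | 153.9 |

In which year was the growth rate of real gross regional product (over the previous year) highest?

2006: real = 4654.2/1.365 = 3409.67; growth vs 2005 (3394.96) = 0.43%.
2007: real = 4515.0/1.438 = 3139.78; growth vs 2006 (3409.67) = -7.92%.
2008: real = 4723.4/1.540 = 3067.14; growth vs 2007 (3139.78) = -2.31%.
2009: real = 4776.7/1.539 = 3103.77; growth vs 2008 (3067.14) = 1.19%.

2009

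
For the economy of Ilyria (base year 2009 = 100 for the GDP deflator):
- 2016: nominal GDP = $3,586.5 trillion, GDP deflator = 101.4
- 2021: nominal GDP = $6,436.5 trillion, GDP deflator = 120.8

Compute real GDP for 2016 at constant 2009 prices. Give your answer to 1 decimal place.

Real GDP = Nominal / (GDP deflator/100) = 3586.5 / 1.014 = 3536.98.

$3,537.0 trillion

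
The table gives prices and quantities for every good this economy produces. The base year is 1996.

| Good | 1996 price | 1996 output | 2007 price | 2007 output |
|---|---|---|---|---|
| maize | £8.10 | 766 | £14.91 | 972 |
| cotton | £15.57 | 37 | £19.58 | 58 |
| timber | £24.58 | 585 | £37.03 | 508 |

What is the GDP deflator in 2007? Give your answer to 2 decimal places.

Nominal GDP 2007 = 14.91·972 + 19.58·58 + 37.03·508 = 34439.40.
Real GDP 2007 (at 1996 prices) = 8.10·972 + 15.57·58 + 24.58·508 = 21262.90.
Deflator = Nominal/Real × 100 = 34439.40/21262.90 × 100 = 161.969.

161.97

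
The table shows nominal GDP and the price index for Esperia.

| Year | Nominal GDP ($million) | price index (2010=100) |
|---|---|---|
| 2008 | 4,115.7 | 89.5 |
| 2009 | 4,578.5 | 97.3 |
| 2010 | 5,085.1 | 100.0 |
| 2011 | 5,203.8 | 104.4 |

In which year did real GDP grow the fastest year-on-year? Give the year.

2010

2009: real = 4578.5/0.973 = 4705.55; growth vs 2008 (4598.55) = 2.33%.
2010: real = 5085.1/1.000 = 5085.10; growth vs 2009 (4705.55) = 8.07%.
2011: real = 5203.8/1.044 = 4984.48; growth vs 2010 (5085.10) = -1.98%.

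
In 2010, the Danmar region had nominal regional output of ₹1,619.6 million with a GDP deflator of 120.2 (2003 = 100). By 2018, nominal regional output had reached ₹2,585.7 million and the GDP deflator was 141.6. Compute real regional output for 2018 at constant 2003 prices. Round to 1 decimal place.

Real regional output = Nominal / (GDP deflator/100) = 2585.7 / 1.416 = 1826.06.

₹1,826.1 million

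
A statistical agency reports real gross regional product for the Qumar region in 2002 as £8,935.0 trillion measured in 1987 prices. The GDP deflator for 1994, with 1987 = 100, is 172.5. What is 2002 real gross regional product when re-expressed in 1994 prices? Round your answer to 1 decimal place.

£15,412.9 trillion

Real gross regional product in 1994 prices = Real gross regional product in 1987 prices × (P_1994/P_1987) = 8935.0 × 1.725 = 15412.88.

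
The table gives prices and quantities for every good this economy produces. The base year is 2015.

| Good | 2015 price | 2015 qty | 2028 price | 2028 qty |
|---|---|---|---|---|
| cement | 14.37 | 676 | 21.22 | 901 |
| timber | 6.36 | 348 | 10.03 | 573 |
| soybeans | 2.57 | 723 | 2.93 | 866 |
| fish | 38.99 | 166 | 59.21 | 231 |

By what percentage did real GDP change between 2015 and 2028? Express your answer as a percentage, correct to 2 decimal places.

37.35%

Real GDP 2015 = Nominal GDP 2015 = 14.37·676 + 6.36·348 + 2.57·723 + 38.99·166 = 20257.85.
Real GDP 2028 (at 2015 prices) = 14.37·901 + 6.36·573 + 2.57·866 + 38.99·231 = 27823.96.
Real growth = 27823.96/20257.85 − 1 = 0.3735.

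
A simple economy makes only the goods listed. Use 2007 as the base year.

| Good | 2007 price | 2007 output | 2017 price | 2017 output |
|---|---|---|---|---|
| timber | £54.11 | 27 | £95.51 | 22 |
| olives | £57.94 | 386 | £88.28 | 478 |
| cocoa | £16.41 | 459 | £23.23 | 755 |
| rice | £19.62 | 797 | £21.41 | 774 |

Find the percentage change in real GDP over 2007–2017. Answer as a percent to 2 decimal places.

20.14%

Real GDP 2007 = Nominal GDP 2007 = 54.11·27 + 57.94·386 + 16.41·459 + 19.62·797 = 46995.14.
Real GDP 2017 (at 2007 prices) = 54.11·22 + 57.94·478 + 16.41·755 + 19.62·774 = 56461.17.
Real growth = 56461.17/46995.14 − 1 = 0.2014.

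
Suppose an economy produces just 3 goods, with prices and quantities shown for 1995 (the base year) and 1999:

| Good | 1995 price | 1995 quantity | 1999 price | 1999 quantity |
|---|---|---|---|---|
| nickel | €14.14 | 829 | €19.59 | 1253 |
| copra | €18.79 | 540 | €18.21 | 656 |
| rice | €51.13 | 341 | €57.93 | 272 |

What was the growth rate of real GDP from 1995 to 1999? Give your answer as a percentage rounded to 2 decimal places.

Real GDP 1995 = Nominal GDP 1995 = 14.14·829 + 18.79·540 + 51.13·341 = 39303.99.
Real GDP 1999 (at 1995 prices) = 14.14·1253 + 18.79·656 + 51.13·272 = 43951.02.
Real growth = 43951.02/39303.99 − 1 = 0.1182.

11.82%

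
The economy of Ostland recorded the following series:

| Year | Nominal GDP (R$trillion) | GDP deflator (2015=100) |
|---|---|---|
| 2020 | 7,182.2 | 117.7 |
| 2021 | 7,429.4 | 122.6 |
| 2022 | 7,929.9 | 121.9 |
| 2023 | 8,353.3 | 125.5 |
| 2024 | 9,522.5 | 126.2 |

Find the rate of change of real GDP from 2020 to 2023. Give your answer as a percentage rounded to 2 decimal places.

9.08%

Real GDP 2020 = 7182.2/1.177 = 6102.12.
Real GDP 2023 = 8353.3/1.255 = 6656.02.
Change = 6656.02/6102.12 − 1 = 0.0908.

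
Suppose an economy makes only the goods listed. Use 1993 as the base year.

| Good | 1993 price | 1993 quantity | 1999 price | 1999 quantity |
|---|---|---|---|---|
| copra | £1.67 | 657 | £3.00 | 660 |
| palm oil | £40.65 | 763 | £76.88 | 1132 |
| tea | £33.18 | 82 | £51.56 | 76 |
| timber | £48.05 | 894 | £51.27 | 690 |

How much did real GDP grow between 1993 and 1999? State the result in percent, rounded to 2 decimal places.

Real GDP 1993 = Nominal GDP 1993 = 1.67·657 + 40.65·763 + 33.18·82 + 48.05·894 = 77790.60.
Real GDP 1999 (at 1993 prices) = 1.67·660 + 40.65·1132 + 33.18·76 + 48.05·690 = 82794.18.
Real growth = 82794.18/77790.60 − 1 = 0.0643.

6.43%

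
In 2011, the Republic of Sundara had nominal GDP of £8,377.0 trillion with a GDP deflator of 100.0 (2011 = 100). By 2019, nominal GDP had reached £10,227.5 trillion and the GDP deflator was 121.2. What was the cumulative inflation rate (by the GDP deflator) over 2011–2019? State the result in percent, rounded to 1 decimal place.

Price-level change = 121.2 / 100.0 − 1 = 0.2120.

21.2%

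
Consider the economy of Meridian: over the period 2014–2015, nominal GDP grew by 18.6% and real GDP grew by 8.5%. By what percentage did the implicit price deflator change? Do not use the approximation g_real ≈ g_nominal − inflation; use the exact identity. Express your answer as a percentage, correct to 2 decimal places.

9.31%

(1 + g_nom) = (1 + g_real)(1 + π), so π = 1.1860 / 1.0850 − 1 = 0.09309.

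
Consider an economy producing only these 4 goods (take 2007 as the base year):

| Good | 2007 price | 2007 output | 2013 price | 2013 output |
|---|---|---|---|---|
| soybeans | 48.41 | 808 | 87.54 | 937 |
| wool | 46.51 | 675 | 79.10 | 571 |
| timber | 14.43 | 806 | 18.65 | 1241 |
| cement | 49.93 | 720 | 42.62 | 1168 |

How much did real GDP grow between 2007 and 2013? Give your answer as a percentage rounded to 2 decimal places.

Real GDP 2007 = Nominal GDP 2007 = 48.41·808 + 46.51·675 + 14.43·806 + 49.93·720 = 118089.71.
Real GDP 2013 (at 2007 prices) = 48.41·937 + 46.51·571 + 14.43·1241 + 49.93·1168 = 148143.25.
Real growth = 148143.25/118089.71 − 1 = 0.2545.

25.45%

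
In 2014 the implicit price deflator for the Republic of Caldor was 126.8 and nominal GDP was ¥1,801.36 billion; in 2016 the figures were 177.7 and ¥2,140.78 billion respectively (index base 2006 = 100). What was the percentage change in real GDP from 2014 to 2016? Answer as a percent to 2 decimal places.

-15.20%

Real GDP 2014 = 1801.36 / 1.268 = 1420.63.
Real GDP 2016 = 2140.78 / 1.777 = 1204.72.
Real growth = 1204.72 / 1420.63 − 1 = -0.1520.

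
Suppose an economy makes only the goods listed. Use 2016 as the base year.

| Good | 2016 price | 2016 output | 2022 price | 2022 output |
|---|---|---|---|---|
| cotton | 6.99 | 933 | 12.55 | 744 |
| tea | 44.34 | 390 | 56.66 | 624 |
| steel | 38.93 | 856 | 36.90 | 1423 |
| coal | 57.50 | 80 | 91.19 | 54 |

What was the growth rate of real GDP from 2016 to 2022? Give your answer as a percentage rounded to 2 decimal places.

48.00%

Real GDP 2016 = Nominal GDP 2016 = 6.99·933 + 44.34·390 + 38.93·856 + 57.50·80 = 61738.35.
Real GDP 2022 (at 2016 prices) = 6.99·744 + 44.34·624 + 38.93·1423 + 57.50·54 = 91371.11.
Real growth = 91371.11/61738.35 − 1 = 0.4800.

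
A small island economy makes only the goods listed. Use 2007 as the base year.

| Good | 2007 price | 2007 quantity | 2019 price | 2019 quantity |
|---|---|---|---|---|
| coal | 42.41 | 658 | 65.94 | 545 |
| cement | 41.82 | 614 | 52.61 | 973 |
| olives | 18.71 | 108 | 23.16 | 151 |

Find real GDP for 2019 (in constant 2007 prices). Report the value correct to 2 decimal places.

Real GDP 2019 = Σ (p_2007 × q_2019) = 42.41·545 + 41.82·973 + 18.71·151 = 66629.52.

66629.52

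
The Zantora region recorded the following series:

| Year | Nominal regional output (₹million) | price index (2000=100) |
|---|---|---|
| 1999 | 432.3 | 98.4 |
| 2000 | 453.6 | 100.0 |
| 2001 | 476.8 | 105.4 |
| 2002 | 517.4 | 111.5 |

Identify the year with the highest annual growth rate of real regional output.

2000: real = 453.6/1.000 = 453.60; growth vs 1999 (439.33) = 3.25%.
2001: real = 476.8/1.054 = 452.37; growth vs 2000 (453.60) = -0.27%.
2002: real = 517.4/1.115 = 464.04; growth vs 2001 (452.37) = 2.58%.

2000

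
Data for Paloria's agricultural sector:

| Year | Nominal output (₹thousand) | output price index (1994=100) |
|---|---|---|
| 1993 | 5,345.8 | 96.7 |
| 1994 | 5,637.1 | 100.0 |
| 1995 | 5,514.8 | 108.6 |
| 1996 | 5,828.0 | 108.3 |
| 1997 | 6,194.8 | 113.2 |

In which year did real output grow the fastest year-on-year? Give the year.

1996

1994: real = 5637.1/1.000 = 5637.10; growth vs 1993 (5528.23) = 1.97%.
1995: real = 5514.8/1.086 = 5078.08; growth vs 1994 (5637.10) = -9.92%.
1996: real = 5828.0/1.083 = 5381.35; growth vs 1995 (5078.08) = 5.97%.
1997: real = 6194.8/1.132 = 5472.44; growth vs 1996 (5381.35) = 1.69%.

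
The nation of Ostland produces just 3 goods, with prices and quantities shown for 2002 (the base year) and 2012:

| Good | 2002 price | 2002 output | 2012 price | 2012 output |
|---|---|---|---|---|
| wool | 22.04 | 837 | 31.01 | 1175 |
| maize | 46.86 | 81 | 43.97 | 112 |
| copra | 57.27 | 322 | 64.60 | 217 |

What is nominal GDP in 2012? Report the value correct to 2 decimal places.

55379.59

Nominal GDP 2012 = Σ (p_2012 × q_2012) = 31.01·1175 + 43.97·112 + 64.60·217 = 55379.59.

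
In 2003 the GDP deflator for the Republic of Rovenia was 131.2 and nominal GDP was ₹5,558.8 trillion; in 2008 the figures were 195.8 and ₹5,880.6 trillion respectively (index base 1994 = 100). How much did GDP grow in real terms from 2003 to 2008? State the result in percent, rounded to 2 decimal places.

Real GDP 2003 = 5558.8 / 1.312 = 4236.89.
Real GDP 2008 = 5880.6 / 1.958 = 3003.37.
Real growth = 3003.37 / 4236.89 − 1 = -0.2911.

-29.11%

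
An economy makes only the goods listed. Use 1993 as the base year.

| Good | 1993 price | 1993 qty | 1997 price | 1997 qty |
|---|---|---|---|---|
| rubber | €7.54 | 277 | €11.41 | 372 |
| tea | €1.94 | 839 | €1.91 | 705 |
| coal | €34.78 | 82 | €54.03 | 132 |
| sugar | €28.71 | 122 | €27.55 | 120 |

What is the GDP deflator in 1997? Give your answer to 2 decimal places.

Nominal GDP 1997 = 11.41·372 + 1.91·705 + 54.03·132 + 27.55·120 = 16029.03.
Real GDP 1997 (at 1993 prices) = 7.54·372 + 1.94·705 + 34.78·132 + 28.71·120 = 12208.74.
Deflator = Nominal/Real × 100 = 16029.03/12208.74 × 100 = 131.291.

131.29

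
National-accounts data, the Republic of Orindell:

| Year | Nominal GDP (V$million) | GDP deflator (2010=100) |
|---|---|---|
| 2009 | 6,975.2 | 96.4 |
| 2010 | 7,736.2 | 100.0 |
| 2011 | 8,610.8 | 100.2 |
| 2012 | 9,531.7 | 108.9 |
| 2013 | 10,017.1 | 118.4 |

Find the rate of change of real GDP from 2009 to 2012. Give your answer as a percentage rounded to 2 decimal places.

20.97%

Real GDP 2009 = 6975.2/0.964 = 7235.68.
Real GDP 2012 = 9531.7/1.089 = 8752.71.
Change = 8752.71/7235.68 − 1 = 0.2097.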